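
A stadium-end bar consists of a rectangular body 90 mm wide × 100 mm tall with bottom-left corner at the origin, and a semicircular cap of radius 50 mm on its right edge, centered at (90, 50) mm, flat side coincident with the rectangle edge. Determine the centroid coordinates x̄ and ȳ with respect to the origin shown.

rectangular body: A = 90 × 100 = 9000.00, centroid at (45.00, 50.00).
semicircular end: A = ½π·50² = 3926.99, centroid at (111.22, 50.00).
ΣA = 12926.99 mm², ΣAx̄ = 841762.51 mm³, ΣAȳ = 646349.54 mm³.
x̄ = 841762.51/12926.99 = 65.12 mm; ȳ = 646349.54/12926.99 = 50.00 mm.

x̄ = 65.12 mm, ȳ = 50.00 mm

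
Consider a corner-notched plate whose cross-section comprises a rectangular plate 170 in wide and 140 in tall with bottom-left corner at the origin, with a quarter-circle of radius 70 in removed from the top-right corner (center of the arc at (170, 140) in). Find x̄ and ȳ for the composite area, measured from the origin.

x̄ = 74.33 in, ȳ = 62.23 in

Part | A | x̄ᵢ | ȳᵢ | A·x̄ᵢ | A·ȳᵢ
plate | 23800.00 | 85.00 | 70.00 | 2023000.00 | 1666000.00
removed quarter-circle | -3848.45 | 140.29 | 110.29 | -539903.34 | -424449.81
Σ | 19951.55 |  |  | 1483096.66 | 1241550.19
x̄ = 1483096.66 / 19951.55 = 74.33 in
ȳ = 1241550.19 / 19951.55 = 62.23 in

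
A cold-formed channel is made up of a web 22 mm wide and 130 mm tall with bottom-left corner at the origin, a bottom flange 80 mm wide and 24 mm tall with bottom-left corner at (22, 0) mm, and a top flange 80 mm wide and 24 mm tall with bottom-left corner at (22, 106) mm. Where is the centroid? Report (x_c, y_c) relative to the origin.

web: A = 22 × 130 = 2860.00, centroid at (11.00, 65.00).
bottom flange: A = 80 × 24 = 1920.00, centroid at (62.00, 12.00).
top flange: A = 80 × 24 = 1920.00, centroid at (62.00, 118.00).
ΣA = 6700.00 mm²
ΣAx_c = (2860.00)(11.00) + (1920.00)(62.00) + (1920.00)(62.00) = 269540.00 mm³
ΣAy_c = (2860.00)(65.00) + (1920.00)(12.00) + (1920.00)(118.00) = 435500.00 mm³
x_c = 269540.00 / 6700.00 = 40.23 mm
y_c = 435500.00 / 6700.00 = 65.00 mm

x_c = 40.23 mm, y_c = 65.00 mm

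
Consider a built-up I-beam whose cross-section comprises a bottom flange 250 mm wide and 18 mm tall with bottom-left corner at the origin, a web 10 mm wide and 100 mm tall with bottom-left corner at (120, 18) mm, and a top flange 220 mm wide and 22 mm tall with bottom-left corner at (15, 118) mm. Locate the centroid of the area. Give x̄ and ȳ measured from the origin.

bottom flange: A = 250 × 18 = 4500.00, centroid at (125.00, 9.00).
web: A = 10 × 100 = 1000.00, centroid at (125.00, 68.00).
top flange: A = 220 × 22 = 4840.00, centroid at (125.00, 129.00).
ΣA = 10340.00 mm²
ΣAx̄ = (4500.00)(125.00) + (1000.00)(125.00) + (4840.00)(125.00) = 1292500.00 mm³
ΣAȳ = (4500.00)(9.00) + (1000.00)(68.00) + (4840.00)(129.00) = 732860.00 mm³
x̄ = 1292500.00 / 10340.00 = 125.00 mm
ȳ = 732860.00 / 10340.00 = 70.88 mm

x̄ = 125.00 mm, ȳ = 70.88 mm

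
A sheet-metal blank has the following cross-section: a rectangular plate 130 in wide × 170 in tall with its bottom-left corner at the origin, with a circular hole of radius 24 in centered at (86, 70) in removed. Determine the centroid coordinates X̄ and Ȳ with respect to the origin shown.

plate: A = 130 × 170 = 22100.00, centroid at (65.00, 85.00).
hole: A = −π·24² = -1809.56, centroid at (86.00, 70.00).
ΣA = 20290.44 in², ΣAX̄ = 1280878.07 in³, ΣAȲ = 1751830.98 in³.
X̄ = 1280878.07/20290.44 = 63.13 in; Ȳ = 1751830.98/20290.44 = 86.34 in.

X̄ = 63.13 in, Ȳ = 86.34 in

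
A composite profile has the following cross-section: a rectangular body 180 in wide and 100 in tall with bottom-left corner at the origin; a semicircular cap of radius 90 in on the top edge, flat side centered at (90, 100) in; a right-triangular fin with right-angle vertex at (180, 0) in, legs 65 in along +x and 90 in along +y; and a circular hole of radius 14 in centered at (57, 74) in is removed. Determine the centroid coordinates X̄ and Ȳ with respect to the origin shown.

Part | A | x̄ᵢ | ȳᵢ | A·x̄ᵢ | A·ȳᵢ
rectangular body | 18000.00 | 90.00 | 50.00 | 1620000.00 | 900000.00
semicircular top | 12723.45 | 90.00 | 138.20 | 1145110.52 | 1758345.02
triangular fin | 2925.00 | 201.67 | 30.00 | 589875.00 | 87750.00
hole | -615.75 | 57.00 | 74.00 | -35097.87 | -45565.66
Σ | 33032.70 |  |  | 3319887.65 | 2700529.36
X̄ = 3319887.65 / 33032.70 = 100.50 in
Ȳ = 2700529.36 / 33032.70 = 81.75 in

X̄ = 100.50 in, Ȳ = 81.75 in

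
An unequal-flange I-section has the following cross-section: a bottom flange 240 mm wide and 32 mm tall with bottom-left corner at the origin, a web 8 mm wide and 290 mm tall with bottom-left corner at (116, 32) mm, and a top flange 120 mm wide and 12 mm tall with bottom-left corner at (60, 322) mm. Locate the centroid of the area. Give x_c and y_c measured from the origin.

x_c = 120.00 mm, y_c = 87.92 mm

bottom flange: A = 240 × 32 = 7680.00, centroid at (120.00, 16.00).
web: A = 8 × 290 = 2320.00, centroid at (120.00, 177.00).
top flange: A = 120 × 12 = 1440.00, centroid at (120.00, 328.00).
ΣA = 11440.00 mm², ΣAx_c = 1372800.00 mm³, ΣAy_c = 1005840.00 mm³.
x_c = 1372800.00/11440.00 = 120.00 mm; y_c = 1005840.00/11440.00 = 87.92 mm.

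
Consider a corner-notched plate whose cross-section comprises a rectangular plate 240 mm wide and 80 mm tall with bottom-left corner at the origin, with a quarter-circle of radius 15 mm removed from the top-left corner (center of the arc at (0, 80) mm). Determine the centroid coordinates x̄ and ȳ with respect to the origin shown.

x̄ = 121.06 mm, ȳ = 39.69 mm

Part | A | x̄ᵢ | ȳᵢ | A·x̄ᵢ | A·ȳᵢ
plate | 19200.00 | 120.00 | 40.00 | 2304000.00 | 768000.00
removed quarter-circle | -176.71 | 6.37 | 73.63 | -1125.00 | -13012.17
Σ | 19023.29 |  |  | 2302875.00 | 754987.83
x̄ = 2302875.00 / 19023.29 = 121.06 mm
ȳ = 754987.83 / 19023.29 = 39.69 mm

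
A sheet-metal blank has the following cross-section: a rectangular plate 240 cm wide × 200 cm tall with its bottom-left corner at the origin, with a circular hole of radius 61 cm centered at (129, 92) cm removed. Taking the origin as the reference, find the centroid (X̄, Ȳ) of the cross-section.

plate: A = 240 × 200 = 48000.00, centroid at (120.00, 100.00).
hole: A = −π·61² = -11689.87, centroid at (129.00, 92.00).
ΣA = 36310.13 cm²
ΣAX̄ = (48000.00)(120.00) + (-11689.87)(129.00) = 4252007.25 cm³
ΣAȲ = (48000.00)(100.00) + (-11689.87)(92.00) = 3724532.30 cm³
X̄ = 4252007.25 / 36310.13 = 117.10 cm
Ȳ = 3724532.30 / 36310.13 = 102.58 cm

X̄ = 117.10 cm, Ȳ = 102.58 cm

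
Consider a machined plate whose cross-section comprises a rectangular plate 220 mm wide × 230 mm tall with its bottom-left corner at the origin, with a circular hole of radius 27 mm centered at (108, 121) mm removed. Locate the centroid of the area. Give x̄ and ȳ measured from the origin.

plate: A = 220 × 230 = 50600.00, centroid at (110.00, 115.00).
hole: A = −π·27² = -2290.22, centroid at (108.00, 121.00).
ΣA = 48309.78 mm²
ΣAx̄ = (50600.00)(110.00) + (-2290.22)(108.00) = 5318656.13 mm³
ΣAȳ = (50600.00)(115.00) + (-2290.22)(121.00) = 5541883.25 mm³
x̄ = 5318656.13 / 48309.78 = 110.09 mm
ȳ = 5541883.25 / 48309.78 = 114.72 mm

x̄ = 110.09 mm, ȳ = 114.72 mm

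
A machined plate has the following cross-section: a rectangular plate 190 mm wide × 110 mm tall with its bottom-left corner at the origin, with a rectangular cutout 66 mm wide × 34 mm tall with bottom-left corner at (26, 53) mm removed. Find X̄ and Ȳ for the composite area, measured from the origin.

Part | A | x̄ᵢ | ȳᵢ | A·x̄ᵢ | A·ȳᵢ
plate | 20900.00 | 95.00 | 55.00 | 1985500.00 | 1149500.00
hole | -2244.00 | 59.00 | 70.00 | -132396.00 | -157080.00
Σ | 18656.00 |  |  | 1853104.00 | 992420.00
X̄ = 1853104.00 / 18656.00 = 99.33 mm
Ȳ = 992420.00 / 18656.00 = 53.20 mm

X̄ = 99.33 mm, Ȳ = 53.20 mm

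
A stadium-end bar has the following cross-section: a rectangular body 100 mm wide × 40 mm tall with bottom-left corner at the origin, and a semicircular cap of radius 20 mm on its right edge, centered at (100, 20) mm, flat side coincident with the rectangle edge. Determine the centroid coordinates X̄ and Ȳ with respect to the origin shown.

X̄ = 57.94 mm, Ȳ = 20.00 mm

Part | A | x̄ᵢ | ȳᵢ | A·x̄ᵢ | A·ȳᵢ
rectangular body | 4000.00 | 50.00 | 20.00 | 200000.00 | 80000.00
semicircular end | 628.32 | 108.49 | 20.00 | 68165.19 | 12566.37
Σ | 4628.32 |  |  | 268165.19 | 92566.37
X̄ = 268165.19 / 4628.32 = 57.94 mm
Ȳ = 92566.37 / 4628.32 = 20.00 mm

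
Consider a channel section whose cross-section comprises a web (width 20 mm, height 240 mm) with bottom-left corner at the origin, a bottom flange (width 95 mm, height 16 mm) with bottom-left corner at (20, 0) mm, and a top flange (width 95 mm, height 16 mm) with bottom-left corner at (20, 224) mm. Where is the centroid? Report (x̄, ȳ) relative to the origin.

x̄ = 32.30 mm, ȳ = 120.00 mm

Part | A | x̄ᵢ | ȳᵢ | A·x̄ᵢ | A·ȳᵢ
web | 4800.00 | 10.00 | 120.00 | 48000.00 | 576000.00
bottom flange | 1520.00 | 67.50 | 8.00 | 102600.00 | 12160.00
top flange | 1520.00 | 67.50 | 232.00 | 102600.00 | 352640.00
Σ | 7840.00 |  |  | 253200.00 | 940800.00
x̄ = 253200.00 / 7840.00 = 32.30 mm
ȳ = 940800.00 / 7840.00 = 120.00 mm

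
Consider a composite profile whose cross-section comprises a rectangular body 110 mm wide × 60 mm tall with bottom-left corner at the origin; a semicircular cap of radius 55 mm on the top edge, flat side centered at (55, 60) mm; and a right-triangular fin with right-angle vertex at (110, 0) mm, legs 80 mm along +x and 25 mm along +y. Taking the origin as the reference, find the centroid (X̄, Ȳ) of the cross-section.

X̄ = 61.61 mm, Ȳ = 48.77 mm

Part | A | x̄ᵢ | ȳᵢ | A·x̄ᵢ | A·ȳᵢ
rectangular body | 6600.00 | 55.00 | 30.00 | 363000.00 | 198000.00
semicircular top | 4751.66 | 55.00 | 83.34 | 261341.24 | 396016.20
triangular fin | 1000.00 | 136.67 | 8.33 | 136666.67 | 8333.33
Σ | 12351.66 |  |  | 761007.91 | 602349.53
X̄ = 761007.91 / 12351.66 = 61.61 mm
Ȳ = 602349.53 / 12351.66 = 48.77 mm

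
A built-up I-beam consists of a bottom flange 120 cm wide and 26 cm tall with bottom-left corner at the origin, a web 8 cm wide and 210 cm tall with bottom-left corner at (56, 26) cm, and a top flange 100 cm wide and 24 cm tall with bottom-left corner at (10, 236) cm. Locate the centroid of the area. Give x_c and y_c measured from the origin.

x_c = 60.00 cm, y_c = 118.87 cm

bottom flange: A = 120 × 26 = 3120.00, centroid at (60.00, 13.00).
web: A = 8 × 210 = 1680.00, centroid at (60.00, 131.00).
top flange: A = 100 × 24 = 2400.00, centroid at (60.00, 248.00).
ΣA = 7200.00 cm², ΣAx_c = 432000.00 cm³, ΣAy_c = 855840.00 cm³.
x_c = 432000.00/7200.00 = 60.00 cm; y_c = 855840.00/7200.00 = 118.87 cm.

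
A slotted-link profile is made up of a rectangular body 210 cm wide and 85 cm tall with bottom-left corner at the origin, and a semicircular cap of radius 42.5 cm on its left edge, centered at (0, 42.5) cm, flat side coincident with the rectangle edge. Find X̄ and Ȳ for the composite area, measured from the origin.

rectangular body: A = 210 × 85 = 17850.00, centroid at (105.00, 42.50).
semicircular end: A = ½π·42.5² = 2837.25, centroid at (-18.04, 42.50).
ΣA = 20687.25 cm²
ΣAX̄ = (17850.00)(105.00) + (2837.25)(-18.04) = 1823072.92 cm³
ΣAȲ = (17850.00)(42.50) + (2837.25)(42.50) = 879208.16 cm³
X̄ = 1823072.92 / 20687.25 = 88.13 cm
Ȳ = 879208.16 / 20687.25 = 42.50 cm

X̄ = 88.13 cm, Ȳ = 42.50 cm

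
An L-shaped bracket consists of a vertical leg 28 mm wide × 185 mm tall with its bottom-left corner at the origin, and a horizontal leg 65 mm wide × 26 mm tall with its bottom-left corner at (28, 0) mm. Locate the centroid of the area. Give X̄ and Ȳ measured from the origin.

vertical leg: A = 28 × 185 = 5180.00, centroid at (14.00, 92.50).
horizontal leg: A = 65 × 26 = 1690.00, centroid at (60.50, 13.00).
ΣA = 6870.00 mm²
ΣAX̄ = (5180.00)(14.00) + (1690.00)(60.50) = 174765.00 mm³
ΣAȲ = (5180.00)(92.50) + (1690.00)(13.00) = 501120.00 mm³
X̄ = 174765.00 / 6870.00 = 25.44 mm
Ȳ = 501120.00 / 6870.00 = 72.94 mm

X̄ = 25.44 mm, Ȳ = 72.94 mm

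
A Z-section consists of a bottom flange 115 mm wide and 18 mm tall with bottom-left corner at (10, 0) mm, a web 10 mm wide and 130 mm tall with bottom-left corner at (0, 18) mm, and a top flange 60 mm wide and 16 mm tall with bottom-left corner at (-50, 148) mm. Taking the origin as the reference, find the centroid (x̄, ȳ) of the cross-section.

x̄ = 29.34 mm, ȳ = 63.81 mm

Part | A | x̄ᵢ | ȳᵢ | A·x̄ᵢ | A·ȳᵢ
bottom flange | 2070.00 | 67.50 | 9.00 | 139725.00 | 18630.00
web | 1300.00 | 5.00 | 83.00 | 6500.00 | 107900.00
top flange | 960.00 | -20.00 | 156.00 | -19200.00 | 149760.00
Σ | 4330.00 |  |  | 127025.00 | 276290.00
x̄ = 127025.00 / 4330.00 = 29.34 mm
ȳ = 276290.00 / 4330.00 = 63.81 mm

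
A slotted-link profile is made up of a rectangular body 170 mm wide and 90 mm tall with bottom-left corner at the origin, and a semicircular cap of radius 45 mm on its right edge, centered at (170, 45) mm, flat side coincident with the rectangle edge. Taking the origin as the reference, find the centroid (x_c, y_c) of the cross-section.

x_c = 102.92 mm, y_c = 45.00 mm

Part | A | x̄ᵢ | ȳᵢ | A·x̄ᵢ | A·ȳᵢ
rectangular body | 15300.00 | 85.00 | 45.00 | 1300500.00 | 688500.00
semicircular end | 3180.86 | 189.10 | 45.00 | 601496.64 | 143138.82
Σ | 18480.86 |  |  | 1901996.64 | 831638.82
x_c = 1901996.64 / 18480.86 = 102.92 mm
y_c = 831638.82 / 18480.86 = 45.00 mm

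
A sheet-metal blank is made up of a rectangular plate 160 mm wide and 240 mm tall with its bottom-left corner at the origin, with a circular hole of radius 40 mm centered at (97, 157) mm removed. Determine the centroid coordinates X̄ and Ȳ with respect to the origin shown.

X̄ = 77.44 mm, Ȳ = 114.43 mm

plate: A = 160 × 240 = 38400.00, centroid at (80.00, 120.00).
hole: A = −π·40² = -5026.55, centroid at (97.00, 157.00).
ΣA = 33373.45 mm², ΣAX̄ = 2584424.82 mm³, ΣAȲ = 3818831.93 mm³.
X̄ = 2584424.82/33373.45 = 77.44 mm; Ȳ = 3818831.93/33373.45 = 114.43 mm.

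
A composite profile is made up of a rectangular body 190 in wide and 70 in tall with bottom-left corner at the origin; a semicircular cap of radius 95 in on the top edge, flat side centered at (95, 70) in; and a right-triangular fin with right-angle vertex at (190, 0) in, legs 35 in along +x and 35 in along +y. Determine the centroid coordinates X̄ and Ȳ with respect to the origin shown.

X̄ = 97.33 in, Ȳ = 72.50 in

rectangular body: A = 190 × 70 = 13300.00, centroid at (95.00, 35.00).
semicircular top: A = ½π·95² = 14176.44, centroid at (95.00, 110.32).
triangular fin: A = ½·35·35 = 612.50, centroid at (201.67, 11.67).
ΣA = 28088.94 in², ΣAX̄ = 2733782.33 in³, ΣAȲ = 2036579.75 in³.
X̄ = 2733782.33/28088.94 = 97.33 in; Ȳ = 2036579.75/28088.94 = 72.50 in.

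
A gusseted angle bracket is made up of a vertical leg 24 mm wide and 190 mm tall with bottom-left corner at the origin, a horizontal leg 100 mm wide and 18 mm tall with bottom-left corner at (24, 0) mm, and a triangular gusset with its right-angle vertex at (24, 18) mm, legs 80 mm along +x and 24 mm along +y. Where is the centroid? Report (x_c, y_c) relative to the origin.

vertical leg: A = 24 × 190 = 4560.00, centroid at (12.00, 95.00).
horizontal leg: A = 100 × 18 = 1800.00, centroid at (74.00, 9.00).
gusset: A = ½·80·24 = 960.00, centroid at (50.67, 26.00).
ΣA = 7320.00 mm², ΣAx_c = 236560.00 mm³, ΣAy_c = 474360.00 mm³.
x_c = 236560.00/7320.00 = 32.32 mm; y_c = 474360.00/7320.00 = 64.80 mm.

x_c = 32.32 mm, y_c = 64.80 mm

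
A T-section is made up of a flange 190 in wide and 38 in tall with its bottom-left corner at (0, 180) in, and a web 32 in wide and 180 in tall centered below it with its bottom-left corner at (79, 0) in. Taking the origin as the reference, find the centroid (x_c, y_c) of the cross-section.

x_c = 95.00 in, y_c = 150.63 in

web: A = 32 × 180 = 5760.00, centroid at (95.00, 90.00).
flange: A = 190 × 38 = 7220.00, centroid at (95.00, 199.00).
ΣA = 12980.00 in², ΣAx_c = 1233100.00 in³, ΣAy_c = 1955180.00 in³.
x_c = 1233100.00/12980.00 = 95.00 in; y_c = 1955180.00/12980.00 = 150.63 in.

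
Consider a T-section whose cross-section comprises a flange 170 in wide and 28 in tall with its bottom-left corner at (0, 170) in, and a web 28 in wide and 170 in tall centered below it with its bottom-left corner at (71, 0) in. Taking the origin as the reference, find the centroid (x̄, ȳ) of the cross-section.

Part | A | x̄ᵢ | ȳᵢ | A·x̄ᵢ | A·ȳᵢ
web | 4760.00 | 85.00 | 85.00 | 404600.00 | 404600.00
flange | 4760.00 | 85.00 | 184.00 | 404600.00 | 875840.00
Σ | 9520.00 |  |  | 809200.00 | 1280440.00
x̄ = 809200.00 / 9520.00 = 85.00 in
ȳ = 1280440.00 / 9520.00 = 134.50 in

x̄ = 85.00 in, ȳ = 134.50 in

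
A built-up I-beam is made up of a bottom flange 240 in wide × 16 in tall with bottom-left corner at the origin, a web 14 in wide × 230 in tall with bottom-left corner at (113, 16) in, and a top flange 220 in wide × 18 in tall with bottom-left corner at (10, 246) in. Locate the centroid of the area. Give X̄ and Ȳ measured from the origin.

Part | A | x̄ᵢ | ȳᵢ | A·x̄ᵢ | A·ȳᵢ
bottom flange | 3840.00 | 120.00 | 8.00 | 460800.00 | 30720.00
web | 3220.00 | 120.00 | 131.00 | 386400.00 | 421820.00
top flange | 3960.00 | 120.00 | 255.00 | 475200.00 | 1009800.00
Σ | 11020.00 |  |  | 1322400.00 | 1462340.00
X̄ = 1322400.00 / 11020.00 = 120.00 in
Ȳ = 1462340.00 / 11020.00 = 132.70 in

X̄ = 120.00 in, Ȳ = 132.70 in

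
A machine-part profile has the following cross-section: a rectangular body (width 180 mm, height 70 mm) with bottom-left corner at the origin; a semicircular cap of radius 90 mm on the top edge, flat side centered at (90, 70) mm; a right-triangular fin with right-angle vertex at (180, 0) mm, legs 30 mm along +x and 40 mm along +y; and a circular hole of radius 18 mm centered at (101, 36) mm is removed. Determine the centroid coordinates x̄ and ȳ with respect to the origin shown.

x̄ = 91.96 mm, ȳ = 71.83 mm

Part | A | x̄ᵢ | ȳᵢ | A·x̄ᵢ | A·ȳᵢ
rectangular body | 12600.00 | 90.00 | 35.00 | 1134000.00 | 441000.00
semicircular top | 12723.45 | 90.00 | 108.20 | 1145110.52 | 1376641.52
triangular fin | 600.00 | 190.00 | 13.33 | 114000.00 | 8000.00
hole | -1017.88 | 101.00 | 36.00 | -102805.48 | -36643.54
Σ | 24905.57 |  |  | 2290305.04 | 1788997.98
x̄ = 2290305.04 / 24905.57 = 91.96 mm
ȳ = 1788997.98 / 24905.57 = 71.83 mm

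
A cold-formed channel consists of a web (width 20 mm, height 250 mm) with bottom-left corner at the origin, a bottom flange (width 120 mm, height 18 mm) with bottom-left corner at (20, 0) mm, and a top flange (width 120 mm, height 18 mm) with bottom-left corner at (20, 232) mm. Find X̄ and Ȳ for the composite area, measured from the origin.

X̄ = 42.45 mm, Ȳ = 125.00 mm

Part | A | x̄ᵢ | ȳᵢ | A·x̄ᵢ | A·ȳᵢ
web | 5000.00 | 10.00 | 125.00 | 50000.00 | 625000.00
bottom flange | 2160.00 | 80.00 | 9.00 | 172800.00 | 19440.00
top flange | 2160.00 | 80.00 | 241.00 | 172800.00 | 520560.00
Σ | 9320.00 |  |  | 395600.00 | 1165000.00
X̄ = 395600.00 / 9320.00 = 42.45 mm
Ȳ = 1165000.00 / 9320.00 = 125.00 mm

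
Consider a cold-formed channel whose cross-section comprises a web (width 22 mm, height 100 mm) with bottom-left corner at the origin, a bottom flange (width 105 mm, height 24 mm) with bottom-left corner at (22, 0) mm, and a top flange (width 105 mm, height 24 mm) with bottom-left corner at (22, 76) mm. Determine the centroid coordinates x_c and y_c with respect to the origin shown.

x_c = 55.20 mm, y_c = 50.00 mm

web: A = 22 × 100 = 2200.00, centroid at (11.00, 50.00).
bottom flange: A = 105 × 24 = 2520.00, centroid at (74.50, 12.00).
top flange: A = 105 × 24 = 2520.00, centroid at (74.50, 88.00).
ΣA = 7240.00 mm², ΣAx_c = 399680.00 mm³, ΣAy_c = 362000.00 mm³.
x_c = 399680.00/7240.00 = 55.20 mm; y_c = 362000.00/7240.00 = 50.00 mm.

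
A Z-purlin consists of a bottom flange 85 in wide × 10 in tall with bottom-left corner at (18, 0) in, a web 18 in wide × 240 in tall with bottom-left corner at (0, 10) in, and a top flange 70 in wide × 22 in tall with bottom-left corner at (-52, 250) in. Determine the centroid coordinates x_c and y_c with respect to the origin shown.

x_c = 9.56 in, y_c = 144.23 in

Part | A | x̄ᵢ | ȳᵢ | A·x̄ᵢ | A·ȳᵢ
bottom flange | 850.00 | 60.50 | 5.00 | 51425.00 | 4250.00
web | 4320.00 | 9.00 | 130.00 | 38880.00 | 561600.00
top flange | 1540.00 | -17.00 | 261.00 | -26180.00 | 401940.00
Σ | 6710.00 |  |  | 64125.00 | 967790.00
x_c = 64125.00 / 6710.00 = 9.56 in
y_c = 967790.00 / 6710.00 = 144.23 in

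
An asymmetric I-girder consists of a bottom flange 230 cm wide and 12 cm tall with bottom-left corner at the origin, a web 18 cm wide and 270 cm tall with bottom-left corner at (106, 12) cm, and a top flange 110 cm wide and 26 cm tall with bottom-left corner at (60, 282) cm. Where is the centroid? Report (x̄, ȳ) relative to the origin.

x̄ = 115.00 cm, ȳ = 150.26 cm

bottom flange: A = 230 × 12 = 2760.00, centroid at (115.00, 6.00).
web: A = 18 × 270 = 4860.00, centroid at (115.00, 147.00).
top flange: A = 110 × 26 = 2860.00, centroid at (115.00, 295.00).
ΣA = 10480.00 cm²
ΣAx̄ = (2760.00)(115.00) + (4860.00)(115.00) + (2860.00)(115.00) = 1205200.00 cm³
ΣAȳ = (2760.00)(6.00) + (4860.00)(147.00) + (2860.00)(295.00) = 1574680.00 cm³
x̄ = 1205200.00 / 10480.00 = 115.00 cm
ȳ = 1574680.00 / 10480.00 = 150.26 cm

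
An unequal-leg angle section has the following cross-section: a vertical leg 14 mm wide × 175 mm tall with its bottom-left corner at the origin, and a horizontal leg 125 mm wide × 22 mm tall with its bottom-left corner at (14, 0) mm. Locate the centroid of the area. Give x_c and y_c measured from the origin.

x_c = 43.75 mm, y_c = 47.04 mm

Part | A | x̄ᵢ | ȳᵢ | A·x̄ᵢ | A·ȳᵢ
vertical leg | 2450.00 | 7.00 | 87.50 | 17150.00 | 214375.00
horizontal leg | 2750.00 | 76.50 | 11.00 | 210375.00 | 30250.00
Σ | 5200.00 |  |  | 227525.00 | 244625.00
x_c = 227525.00 / 5200.00 = 43.75 mm
y_c = 244625.00 / 5200.00 = 47.04 mm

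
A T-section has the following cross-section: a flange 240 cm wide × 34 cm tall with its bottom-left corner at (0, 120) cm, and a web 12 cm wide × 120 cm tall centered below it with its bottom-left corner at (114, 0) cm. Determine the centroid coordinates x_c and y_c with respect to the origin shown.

Part | A | x̄ᵢ | ȳᵢ | A·x̄ᵢ | A·ȳᵢ
web | 1440.00 | 120.00 | 60.00 | 172800.00 | 86400.00
flange | 8160.00 | 120.00 | 137.00 | 979200.00 | 1117920.00
Σ | 9600.00 |  |  | 1152000.00 | 1204320.00
x_c = 1152000.00 / 9600.00 = 120.00 cm
y_c = 1204320.00 / 9600.00 = 125.45 cm

x_c = 120.00 cm, y_c = 125.45 cm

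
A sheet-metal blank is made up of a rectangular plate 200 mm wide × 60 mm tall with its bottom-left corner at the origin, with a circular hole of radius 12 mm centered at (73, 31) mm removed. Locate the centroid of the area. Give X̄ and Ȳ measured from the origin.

plate: A = 200 × 60 = 12000.00, centroid at (100.00, 30.00).
hole: A = −π·12² = -452.39, centroid at (73.00, 31.00).
ΣA = 11547.61 mm², ΣAX̄ = 1166975.58 mm³, ΣAȲ = 345975.93 mm³.
X̄ = 1166975.58/11547.61 = 101.06 mm; Ȳ = 345975.93/11547.61 = 29.96 mm.

X̄ = 101.06 mm, Ȳ = 29.96 mm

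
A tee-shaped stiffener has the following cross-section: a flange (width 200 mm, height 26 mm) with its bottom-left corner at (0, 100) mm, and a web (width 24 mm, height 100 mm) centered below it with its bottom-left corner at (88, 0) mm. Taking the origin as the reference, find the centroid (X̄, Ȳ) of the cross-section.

X̄ = 100.00 mm, Ȳ = 93.11 mm

web: A = 24 × 100 = 2400.00, centroid at (100.00, 50.00).
flange: A = 200 × 26 = 5200.00, centroid at (100.00, 113.00).
ΣA = 7600.00 mm², ΣAX̄ = 760000.00 mm³, ΣAȲ = 707600.00 mm³.
X̄ = 760000.00/7600.00 = 100.00 mm; Ȳ = 707600.00/7600.00 = 93.11 mm.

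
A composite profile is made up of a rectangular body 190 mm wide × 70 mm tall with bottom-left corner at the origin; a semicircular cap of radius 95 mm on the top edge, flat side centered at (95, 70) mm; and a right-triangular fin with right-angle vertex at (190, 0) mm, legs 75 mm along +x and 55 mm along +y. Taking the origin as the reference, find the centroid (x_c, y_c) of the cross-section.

rectangular body: A = 190 × 70 = 13300.00, centroid at (95.00, 35.00).
semicircular top: A = ½π·95² = 14176.44, centroid at (95.00, 110.32).
triangular fin: A = ½·75·55 = 2062.50, centroid at (215.00, 18.33).
ΣA = 29538.94 mm², ΣAx_c = 3053699.00 mm³, ΣAy_c = 2067246.41 mm³.
x_c = 3053699.00/29538.94 = 103.38 mm; y_c = 2067246.41/29538.94 = 69.98 mm.

x_c = 103.38 mm, y_c = 69.98 mm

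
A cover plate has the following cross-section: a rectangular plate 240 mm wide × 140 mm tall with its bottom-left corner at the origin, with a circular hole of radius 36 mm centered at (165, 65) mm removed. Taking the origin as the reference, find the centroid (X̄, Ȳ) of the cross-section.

Part | A | x̄ᵢ | ȳᵢ | A·x̄ᵢ | A·ȳᵢ
plate | 33600.00 | 120.00 | 70.00 | 4032000.00 | 2352000.00
hole | -4071.50 | 165.00 | 65.00 | -671798.17 | -264647.77
Σ | 29528.50 |  |  | 3360201.83 | 2087352.23
X̄ = 3360201.83 / 29528.50 = 113.80 mm
Ȳ = 2087352.23 / 29528.50 = 70.69 mm

X̄ = 113.80 mm, Ȳ = 70.69 mm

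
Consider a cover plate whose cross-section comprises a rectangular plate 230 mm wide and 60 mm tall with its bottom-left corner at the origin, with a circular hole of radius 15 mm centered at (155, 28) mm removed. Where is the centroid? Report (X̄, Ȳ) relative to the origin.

X̄ = 112.84 mm, Ȳ = 30.11 mm

plate: A = 230 × 60 = 13800.00, centroid at (115.00, 30.00).
hole: A = −π·15² = -706.86, centroid at (155.00, 28.00).
ΣA = 13093.14 mm²
ΣAX̄ = (13800.00)(115.00) + (-706.86)(155.00) = 1477436.96 mm³
ΣAȲ = (13800.00)(30.00) + (-706.86)(28.00) = 394207.97 mm³
X̄ = 1477436.96 / 13093.14 = 112.84 mm
Ȳ = 394207.97 / 13093.14 = 30.11 mm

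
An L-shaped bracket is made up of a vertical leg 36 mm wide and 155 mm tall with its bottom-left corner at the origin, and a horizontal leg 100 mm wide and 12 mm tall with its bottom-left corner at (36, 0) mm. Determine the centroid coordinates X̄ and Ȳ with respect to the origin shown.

vertical leg: A = 36 × 155 = 5580.00, centroid at (18.00, 77.50).
horizontal leg: A = 100 × 12 = 1200.00, centroid at (86.00, 6.00).
ΣA = 6780.00 mm², ΣAX̄ = 203640.00 mm³, ΣAȲ = 439650.00 mm³.
X̄ = 203640.00/6780.00 = 30.04 mm; Ȳ = 439650.00/6780.00 = 64.85 mm.

X̄ = 30.04 mm, Ȳ = 64.85 mm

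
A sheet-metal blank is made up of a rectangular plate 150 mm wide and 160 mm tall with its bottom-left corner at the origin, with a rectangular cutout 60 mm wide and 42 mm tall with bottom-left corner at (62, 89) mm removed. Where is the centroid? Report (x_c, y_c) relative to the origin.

x_c = 73.01 mm, y_c = 76.48 mm

plate: A = 150 × 160 = 24000.00, centroid at (75.00, 80.00).
hole: A = −(60 × 42) = -2520.00, centroid at (92.00, 110.00).
ΣA = 21480.00 mm²
ΣAx_c = (24000.00)(75.00) + (-2520.00)(92.00) = 1568160.00 mm³
ΣAy_c = (24000.00)(80.00) + (-2520.00)(110.00) = 1642800.00 mm³
x_c = 1568160.00 / 21480.00 = 73.01 mm
y_c = 1642800.00 / 21480.00 = 76.48 mm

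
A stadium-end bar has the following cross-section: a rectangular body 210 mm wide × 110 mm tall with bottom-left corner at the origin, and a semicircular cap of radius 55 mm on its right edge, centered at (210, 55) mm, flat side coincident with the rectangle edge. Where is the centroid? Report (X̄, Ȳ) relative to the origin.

Part | A | x̄ᵢ | ȳᵢ | A·x̄ᵢ | A·ȳᵢ
rectangular body | 23100.00 | 105.00 | 55.00 | 2425500.00 | 1270500.00
semicircular end | 4751.66 | 233.34 | 55.00 | 1108765.03 | 261341.24
Σ | 27851.66 |  |  | 3534265.03 | 1531841.24
X̄ = 3534265.03 / 27851.66 = 126.90 mm
Ȳ = 1531841.24 / 27851.66 = 55.00 mm

X̄ = 126.90 mm, Ȳ = 55.00 mm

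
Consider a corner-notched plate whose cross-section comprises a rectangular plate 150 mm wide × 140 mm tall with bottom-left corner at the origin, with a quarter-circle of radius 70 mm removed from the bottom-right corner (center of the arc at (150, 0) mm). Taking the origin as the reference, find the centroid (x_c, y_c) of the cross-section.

plate: A = 150 × 140 = 21000.00, centroid at (75.00, 70.00).
removed quarter-circle: A = −¼π·70² = -3848.45, centroid at (120.29, 29.71).
ΣA = 17151.55 mm², ΣAx_c = 1112065.68 mm³, ΣAy_c = 1355666.67 mm³.
x_c = 1112065.68/17151.55 = 64.84 mm; y_c = 1355666.67/17151.55 = 79.04 mm.

x_c = 64.84 mm, y_c = 79.04 mm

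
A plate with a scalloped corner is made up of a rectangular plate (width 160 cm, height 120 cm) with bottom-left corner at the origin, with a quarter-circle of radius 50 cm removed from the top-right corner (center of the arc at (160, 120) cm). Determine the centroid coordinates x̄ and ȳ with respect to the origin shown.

plate: A = 160 × 120 = 19200.00, centroid at (80.00, 60.00).
removed quarter-circle: A = −¼π·50² = -1963.50, centroid at (138.78, 98.78).
ΣA = 17236.50 cm²
ΣAx̄ = (19200.00)(80.00) + (-1963.50)(138.78) = 1263507.40 cm³
ΣAȳ = (19200.00)(60.00) + (-1963.50)(98.78) = 958047.22 cm³
x̄ = 1263507.40 / 17236.50 = 73.30 cm
ȳ = 958047.22 / 17236.50 = 55.58 cm

x̄ = 73.30 cm, ȳ = 55.58 cm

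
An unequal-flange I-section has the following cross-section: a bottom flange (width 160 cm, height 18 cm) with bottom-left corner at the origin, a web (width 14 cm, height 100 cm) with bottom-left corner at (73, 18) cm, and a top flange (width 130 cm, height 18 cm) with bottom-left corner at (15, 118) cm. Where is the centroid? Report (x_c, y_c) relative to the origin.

x_c = 80.00 cm, y_c = 63.19 cm

Part | A | x̄ᵢ | ȳᵢ | A·x̄ᵢ | A·ȳᵢ
bottom flange | 2880.00 | 80.00 | 9.00 | 230400.00 | 25920.00
web | 1400.00 | 80.00 | 68.00 | 112000.00 | 95200.00
top flange | 2340.00 | 80.00 | 127.00 | 187200.00 | 297180.00
Σ | 6620.00 |  |  | 529600.00 | 418300.00
x_c = 529600.00 / 6620.00 = 80.00 cm
y_c = 418300.00 / 6620.00 = 63.19 cm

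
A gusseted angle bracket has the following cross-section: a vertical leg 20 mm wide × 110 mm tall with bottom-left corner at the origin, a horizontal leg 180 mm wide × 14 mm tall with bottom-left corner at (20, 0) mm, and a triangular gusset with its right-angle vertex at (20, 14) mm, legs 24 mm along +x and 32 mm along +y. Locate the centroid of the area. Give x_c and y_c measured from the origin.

x_c = 60.73 mm, y_c = 29.02 mm

vertical leg: A = 20 × 110 = 2200.00, centroid at (10.00, 55.00).
horizontal leg: A = 180 × 14 = 2520.00, centroid at (110.00, 7.00).
gusset: A = ½·24·32 = 384.00, centroid at (28.00, 24.67).
ΣA = 5104.00 mm²
ΣAx_c = (2200.00)(10.00) + (2520.00)(110.00) + (384.00)(28.00) = 309952.00 mm³
ΣAy_c = (2200.00)(55.00) + (2520.00)(7.00) + (384.00)(24.67) = 148112.00 mm³
x_c = 309952.00 / 5104.00 = 60.73 mm
y_c = 148112.00 / 5104.00 = 29.02 mm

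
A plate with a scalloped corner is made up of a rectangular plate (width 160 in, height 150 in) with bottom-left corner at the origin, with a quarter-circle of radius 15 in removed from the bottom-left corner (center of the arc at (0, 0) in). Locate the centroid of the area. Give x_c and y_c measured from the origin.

x_c = 80.55 in, y_c = 75.51 in

plate: A = 160 × 150 = 24000.00, centroid at (80.00, 75.00).
removed quarter-circle: A = −¼π·15² = -176.71, centroid at (6.37, 6.37).
ΣA = 23823.29 in²
ΣAx_c = (24000.00)(80.00) + (-176.71)(6.37) = 1918875.00 in³
ΣAy_c = (24000.00)(75.00) + (-176.71)(6.37) = 1798875.00 in³
x_c = 1918875.00 / 23823.29 = 80.55 in
y_c = 1798875.00 / 23823.29 = 75.51 in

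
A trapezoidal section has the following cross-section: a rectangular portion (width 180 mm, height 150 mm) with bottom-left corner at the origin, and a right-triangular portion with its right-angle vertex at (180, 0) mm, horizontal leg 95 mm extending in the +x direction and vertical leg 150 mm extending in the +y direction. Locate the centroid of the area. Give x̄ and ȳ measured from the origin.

rectangular portion: A = 180 × 150 = 27000.00, centroid at (90.00, 75.00).
triangular portion: A = ½·95·150 = 7125.00, centroid at (211.67, 50.00).
ΣA = 34125.00 mm²
ΣAx̄ = (27000.00)(90.00) + (7125.00)(211.67) = 3938125.00 mm³
ΣAȳ = (27000.00)(75.00) + (7125.00)(50.00) = 2381250.00 mm³
x̄ = 3938125.00 / 34125.00 = 115.40 mm
ȳ = 2381250.00 / 34125.00 = 69.78 mm

x̄ = 115.40 mm, ȳ = 69.78 mm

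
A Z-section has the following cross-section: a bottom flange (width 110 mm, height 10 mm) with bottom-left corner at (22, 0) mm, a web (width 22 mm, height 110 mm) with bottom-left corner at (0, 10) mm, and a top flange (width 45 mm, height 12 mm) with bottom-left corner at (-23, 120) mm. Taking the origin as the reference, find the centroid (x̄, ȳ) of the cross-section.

bottom flange: A = 110 × 10 = 1100.00, centroid at (77.00, 5.00).
web: A = 22 × 110 = 2420.00, centroid at (11.00, 65.00).
top flange: A = 45 × 12 = 540.00, centroid at (-0.50, 126.00).
ΣA = 4060.00 mm², ΣAx̄ = 111050.00 mm³, ΣAȳ = 230840.00 mm³.
x̄ = 111050.00/4060.00 = 27.35 mm; ȳ = 230840.00/4060.00 = 56.86 mm.

x̄ = 27.35 mm, ȳ = 56.86 mm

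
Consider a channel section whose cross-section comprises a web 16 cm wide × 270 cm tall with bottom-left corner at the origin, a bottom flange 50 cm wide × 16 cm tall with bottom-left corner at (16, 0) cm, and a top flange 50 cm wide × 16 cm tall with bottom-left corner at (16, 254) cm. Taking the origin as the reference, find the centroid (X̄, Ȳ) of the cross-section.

web: A = 16 × 270 = 4320.00, centroid at (8.00, 135.00).
bottom flange: A = 50 × 16 = 800.00, centroid at (41.00, 8.00).
top flange: A = 50 × 16 = 800.00, centroid at (41.00, 262.00).
ΣA = 5920.00 cm², ΣAX̄ = 100160.00 cm³, ΣAȲ = 799200.00 cm³.
X̄ = 100160.00/5920.00 = 16.92 cm; Ȳ = 799200.00/5920.00 = 135.00 cm.

X̄ = 16.92 cm, Ȳ = 135.00 cm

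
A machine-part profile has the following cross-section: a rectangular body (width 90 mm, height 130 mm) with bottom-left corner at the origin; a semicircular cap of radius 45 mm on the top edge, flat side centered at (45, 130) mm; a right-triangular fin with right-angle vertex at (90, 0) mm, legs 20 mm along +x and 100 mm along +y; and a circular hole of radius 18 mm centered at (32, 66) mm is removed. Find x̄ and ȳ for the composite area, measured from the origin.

rectangular body: A = 90 × 130 = 11700.00, centroid at (45.00, 65.00).
semicircular top: A = ½π·45² = 3180.86, centroid at (45.00, 149.10).
triangular fin: A = ½·20·100 = 1000.00, centroid at (96.67, 33.33).
hole: A = −π·18² = -1017.88, centroid at (32.00, 66.00).
ΣA = 14862.99 mm², ΣAx̄ = 733733.45 mm³, ΣAȳ = 1200915.65 mm³.
x̄ = 733733.45/14862.99 = 49.37 mm; ȳ = 1200915.65/14862.99 = 80.80 mm.

x̄ = 49.37 mm, ȳ = 80.80 mm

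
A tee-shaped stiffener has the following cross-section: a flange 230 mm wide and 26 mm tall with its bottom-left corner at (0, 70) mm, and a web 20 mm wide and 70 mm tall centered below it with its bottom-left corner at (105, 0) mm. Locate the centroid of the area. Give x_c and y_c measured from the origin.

x_c = 115.00 mm, y_c = 73.89 mm

Part | A | x̄ᵢ | ȳᵢ | A·x̄ᵢ | A·ȳᵢ
web | 1400.00 | 115.00 | 35.00 | 161000.00 | 49000.00
flange | 5980.00 | 115.00 | 83.00 | 687700.00 | 496340.00
Σ | 7380.00 |  |  | 848700.00 | 545340.00
x_c = 848700.00 / 7380.00 = 115.00 mm
y_c = 545340.00 / 7380.00 = 73.89 mm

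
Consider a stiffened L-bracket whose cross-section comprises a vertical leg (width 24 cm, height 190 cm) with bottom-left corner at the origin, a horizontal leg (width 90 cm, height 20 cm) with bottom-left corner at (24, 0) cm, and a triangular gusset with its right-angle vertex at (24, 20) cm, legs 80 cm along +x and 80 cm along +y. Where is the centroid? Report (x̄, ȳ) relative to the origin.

x̄ = 35.68 cm, ȳ = 62.82 cm

vertical leg: A = 24 × 190 = 4560.00, centroid at (12.00, 95.00).
horizontal leg: A = 90 × 20 = 1800.00, centroid at (69.00, 10.00).
gusset: A = ½·80·80 = 3200.00, centroid at (50.67, 46.67).
ΣA = 9560.00 cm², ΣAx̄ = 341053.33 cm³, ΣAȳ = 600533.33 cm³.
x̄ = 341053.33/9560.00 = 35.68 cm; ȳ = 600533.33/9560.00 = 62.82 cm.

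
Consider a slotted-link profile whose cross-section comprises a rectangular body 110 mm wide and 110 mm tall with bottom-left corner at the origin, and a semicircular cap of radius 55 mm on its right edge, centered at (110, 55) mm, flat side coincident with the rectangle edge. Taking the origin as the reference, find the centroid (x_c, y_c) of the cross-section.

x_c = 77.09 mm, y_c = 55.00 mm

rectangular body: A = 110 × 110 = 12100.00, centroid at (55.00, 55.00).
semicircular end: A = ½π·55² = 4751.66, centroid at (133.34, 55.00).
ΣA = 16851.66 mm², ΣAx_c = 1299099.14 mm³, ΣAy_c = 926841.24 mm³.
x_c = 1299099.14/16851.66 = 77.09 mm; y_c = 926841.24/16851.66 = 55.00 mm.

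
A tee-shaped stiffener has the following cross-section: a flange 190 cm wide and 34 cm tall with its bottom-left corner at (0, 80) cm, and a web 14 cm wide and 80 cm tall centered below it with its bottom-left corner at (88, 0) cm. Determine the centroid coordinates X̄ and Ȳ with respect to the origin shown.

X̄ = 95.00 cm, Ȳ = 88.58 cm

Part | A | x̄ᵢ | ȳᵢ | A·x̄ᵢ | A·ȳᵢ
web | 1120.00 | 95.00 | 40.00 | 106400.00 | 44800.00
flange | 6460.00 | 95.00 | 97.00 | 613700.00 | 626620.00
Σ | 7580.00 |  |  | 720100.00 | 671420.00
X̄ = 720100.00 / 7580.00 = 95.00 cm
Ȳ = 671420.00 / 7580.00 = 88.58 cm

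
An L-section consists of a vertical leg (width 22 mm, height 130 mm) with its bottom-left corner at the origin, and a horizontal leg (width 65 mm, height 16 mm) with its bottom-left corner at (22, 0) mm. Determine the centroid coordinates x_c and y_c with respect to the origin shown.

x_c = 22.60 mm, y_c = 49.80 mm

vertical leg: A = 22 × 130 = 2860.00, centroid at (11.00, 65.00).
horizontal leg: A = 65 × 16 = 1040.00, centroid at (54.50, 8.00).
ΣA = 3900.00 mm²
ΣAx_c = (2860.00)(11.00) + (1040.00)(54.50) = 88140.00 mm³
ΣAy_c = (2860.00)(65.00) + (1040.00)(8.00) = 194220.00 mm³
x_c = 88140.00 / 3900.00 = 22.60 mm
y_c = 194220.00 / 3900.00 = 49.80 mm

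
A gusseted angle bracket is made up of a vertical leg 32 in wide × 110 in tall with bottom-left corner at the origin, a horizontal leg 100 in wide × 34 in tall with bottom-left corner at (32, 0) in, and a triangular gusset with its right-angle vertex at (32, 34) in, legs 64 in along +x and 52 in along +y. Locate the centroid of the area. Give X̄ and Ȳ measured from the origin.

vertical leg: A = 32 × 110 = 3520.00, centroid at (16.00, 55.00).
horizontal leg: A = 100 × 34 = 3400.00, centroid at (82.00, 17.00).
gusset: A = ½·64·52 = 1664.00, centroid at (53.33, 51.33).
ΣA = 8584.00 in², ΣAX̄ = 423866.67 in³, ΣAȲ = 336818.67 in³.
X̄ = 423866.67/8584.00 = 49.38 in; Ȳ = 336818.67/8584.00 = 39.24 in.

X̄ = 49.38 in, Ȳ = 39.24 in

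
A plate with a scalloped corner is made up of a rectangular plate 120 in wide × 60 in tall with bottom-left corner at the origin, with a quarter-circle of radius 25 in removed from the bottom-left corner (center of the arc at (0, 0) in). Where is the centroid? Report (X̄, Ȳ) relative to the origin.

Part | A | x̄ᵢ | ȳᵢ | A·x̄ᵢ | A·ȳᵢ
plate | 7200.00 | 60.00 | 30.00 | 432000.00 | 216000.00
removed quarter-circle | -490.87 | 10.61 | 10.61 | -5208.33 | -5208.33
Σ | 6709.13 |  |  | 426791.67 | 210791.67
X̄ = 426791.67 / 6709.13 = 63.61 in
Ȳ = 210791.67 / 6709.13 = 31.42 in

X̄ = 63.61 in, Ȳ = 31.42 in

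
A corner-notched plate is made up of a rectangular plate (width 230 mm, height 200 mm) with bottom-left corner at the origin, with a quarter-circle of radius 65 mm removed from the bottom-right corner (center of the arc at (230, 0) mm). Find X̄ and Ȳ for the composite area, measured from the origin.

plate: A = 230 × 200 = 46000.00, centroid at (115.00, 100.00).
removed quarter-circle: A = −¼π·65² = -3318.31, centroid at (202.41, 27.59).
ΣA = 42681.69 mm², ΣAX̄ = 4618331.00 mm³, ΣAȲ = 4508458.33 mm³.
X̄ = 4618331.00/42681.69 = 108.20 mm; Ȳ = 4508458.33/42681.69 = 105.63 mm.

X̄ = 108.20 mm, Ȳ = 105.63 mm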